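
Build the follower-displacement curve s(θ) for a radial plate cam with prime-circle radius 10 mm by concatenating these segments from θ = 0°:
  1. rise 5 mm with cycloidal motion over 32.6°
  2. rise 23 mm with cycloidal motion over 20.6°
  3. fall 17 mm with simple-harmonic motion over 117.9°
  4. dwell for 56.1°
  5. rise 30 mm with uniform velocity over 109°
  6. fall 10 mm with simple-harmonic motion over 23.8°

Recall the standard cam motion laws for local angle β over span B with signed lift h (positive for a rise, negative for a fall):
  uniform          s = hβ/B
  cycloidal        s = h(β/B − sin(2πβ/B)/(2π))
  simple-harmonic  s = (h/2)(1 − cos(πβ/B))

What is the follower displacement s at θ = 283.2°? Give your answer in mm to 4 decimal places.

seg 1 [0°–32.6°] cycloidal, h=5: full span → s += 5 → s = 5.0000
seg 2 [32.6°–53.2°] cycloidal, h=23: full span → s += 23 → s = 28.0000
seg 3 [53.2°–171.1°] simple-harmonic, h=-17: full span → s += -17 → s = 11.0000
seg 4 [171.1°–227.2°] dwell: s stays 11.0000
seg 5 [227.2°–336.2°] uniform, h=30: θ=283.2° here. β=56, B=109. 30·56/109 = 15.4128 → s = 26.4128

26.4128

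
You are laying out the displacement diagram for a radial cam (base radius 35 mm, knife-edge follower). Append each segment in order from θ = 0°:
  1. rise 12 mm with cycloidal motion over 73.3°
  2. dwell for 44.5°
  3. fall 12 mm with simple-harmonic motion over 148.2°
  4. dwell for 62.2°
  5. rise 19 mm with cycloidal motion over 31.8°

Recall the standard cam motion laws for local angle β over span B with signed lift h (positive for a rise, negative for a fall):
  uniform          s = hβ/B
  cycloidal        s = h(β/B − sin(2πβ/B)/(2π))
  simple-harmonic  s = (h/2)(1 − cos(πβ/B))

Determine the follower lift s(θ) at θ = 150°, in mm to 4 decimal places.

seg 1 [0°–73.3°] cycloidal, h=12: full span → s += 12 → s = 12.0000
seg 2 [73.3°–117.8°] dwell: s stays 12.0000
seg 3 [117.8°–266°] simple-harmonic, h=-12: θ=150° here. β=32.2, B=148.2. -12/2·(1 − cos(π·0.2173)) = -1.3443 → s = 10.6557

10.6557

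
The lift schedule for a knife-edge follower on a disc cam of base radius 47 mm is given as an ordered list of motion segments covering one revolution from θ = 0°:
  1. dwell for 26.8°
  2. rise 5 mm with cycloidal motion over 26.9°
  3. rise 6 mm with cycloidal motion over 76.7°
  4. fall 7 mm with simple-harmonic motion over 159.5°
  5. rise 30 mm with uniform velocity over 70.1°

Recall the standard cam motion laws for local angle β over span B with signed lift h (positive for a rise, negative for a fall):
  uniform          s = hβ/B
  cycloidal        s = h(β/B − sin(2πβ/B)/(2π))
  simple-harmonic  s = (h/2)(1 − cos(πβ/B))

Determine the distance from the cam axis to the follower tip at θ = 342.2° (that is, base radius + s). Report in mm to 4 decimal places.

seg 1 [0°–26.8°] dwell: s stays 0.0000
seg 2 [26.8°–53.7°] cycloidal, h=5: full span → s += 5 → s = 5.0000
seg 3 [53.7°–130.4°] cycloidal, h=6: full span → s += 6 → s = 11.0000
seg 4 [130.4°–289.9°] simple-harmonic, h=-7: full span → s += -7 → s = 4.0000
seg 5 [289.9°–360°] uniform, h=30: θ=342.2° here. β=52.3, B=70.1. 30·52.3/70.1 = 22.3823 → s = 26.3823
radial distance = base radius + s = 47 + 26.3823 = 73.3823

73.3823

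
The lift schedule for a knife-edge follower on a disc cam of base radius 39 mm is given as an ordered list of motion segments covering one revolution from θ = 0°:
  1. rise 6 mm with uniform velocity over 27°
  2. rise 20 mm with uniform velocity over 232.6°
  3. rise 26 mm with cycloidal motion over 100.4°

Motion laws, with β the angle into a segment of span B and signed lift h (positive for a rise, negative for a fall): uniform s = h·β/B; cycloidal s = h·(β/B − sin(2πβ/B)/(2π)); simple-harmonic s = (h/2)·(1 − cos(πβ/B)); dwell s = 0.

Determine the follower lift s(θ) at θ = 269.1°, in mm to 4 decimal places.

seg 1 [0°–27°] uniform, h=6: full span → s += 6 → s = 6.0000
seg 2 [27°–259.6°] uniform, h=20: full span → s += 20 → s = 26.0000
seg 3 [259.6°–360°] cycloidal, h=26: θ=269.1° here. β=9.5, B=100.4. 26·(0.0946 − sin(2π·0.0946)/(2π)) = 0.1424 → s = 26.1424

26.1424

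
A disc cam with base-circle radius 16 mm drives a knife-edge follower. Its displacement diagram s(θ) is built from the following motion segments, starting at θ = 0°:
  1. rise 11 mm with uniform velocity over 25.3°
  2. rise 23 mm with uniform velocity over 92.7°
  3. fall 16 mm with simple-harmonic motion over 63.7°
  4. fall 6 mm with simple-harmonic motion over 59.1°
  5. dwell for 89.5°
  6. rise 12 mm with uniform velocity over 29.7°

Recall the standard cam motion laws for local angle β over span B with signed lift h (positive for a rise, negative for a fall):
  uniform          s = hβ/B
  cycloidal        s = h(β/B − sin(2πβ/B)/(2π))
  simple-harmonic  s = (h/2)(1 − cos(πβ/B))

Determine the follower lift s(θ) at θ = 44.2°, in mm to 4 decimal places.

seg 1 [0°–25.3°] uniform, h=11: full span → s += 11 → s = 11.0000
seg 2 [25.3°–118°] uniform, h=23: θ=44.2° here. β=18.9, B=92.7. 23·18.9/92.7 = 4.6893 → s = 15.6893

15.6893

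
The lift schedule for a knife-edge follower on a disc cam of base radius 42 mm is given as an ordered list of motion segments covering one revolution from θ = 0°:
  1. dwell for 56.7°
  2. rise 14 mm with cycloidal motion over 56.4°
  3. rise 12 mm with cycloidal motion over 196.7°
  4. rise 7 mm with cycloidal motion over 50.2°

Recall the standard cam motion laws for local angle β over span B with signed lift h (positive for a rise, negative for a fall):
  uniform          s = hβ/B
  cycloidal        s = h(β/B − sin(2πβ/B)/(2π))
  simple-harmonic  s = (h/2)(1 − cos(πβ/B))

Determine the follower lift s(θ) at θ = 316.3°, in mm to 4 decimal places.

seg 1 [0°–56.7°] dwell: s stays 0.0000
seg 2 [56.7°–113.1°] cycloidal, h=14: full span → s += 14 → s = 14.0000
seg 3 [113.1°–309.8°] cycloidal, h=12: full span → s += 12 → s = 26.0000
seg 4 [309.8°–360°] cycloidal, h=7: θ=316.3° here. β=6.5, B=50.2. 7·(0.1295 − sin(2π·0.1295)/(2π)) = 0.0967 → s = 26.0967

26.0967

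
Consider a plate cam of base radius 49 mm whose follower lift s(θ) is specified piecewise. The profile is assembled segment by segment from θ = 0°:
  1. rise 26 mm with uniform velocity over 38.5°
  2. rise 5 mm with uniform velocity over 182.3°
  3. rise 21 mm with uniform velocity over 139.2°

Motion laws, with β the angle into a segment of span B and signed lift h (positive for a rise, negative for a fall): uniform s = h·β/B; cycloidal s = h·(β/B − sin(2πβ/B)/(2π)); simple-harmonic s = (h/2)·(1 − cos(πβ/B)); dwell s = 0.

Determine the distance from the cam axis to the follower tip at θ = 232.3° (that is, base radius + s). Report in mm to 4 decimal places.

seg 1 [0°–38.5°] uniform, h=26: full span → s += 26 → s = 26.0000
seg 2 [38.5°–220.8°] uniform, h=5: full span → s += 5 → s = 31.0000
seg 3 [220.8°–360°] uniform, h=21: θ=232.3° here. β=11.5, B=139.2. 21·11.5/139.2 = 1.7349 → s = 32.7349
radial distance = base radius + s = 49 + 32.7349 = 81.7349

81.7349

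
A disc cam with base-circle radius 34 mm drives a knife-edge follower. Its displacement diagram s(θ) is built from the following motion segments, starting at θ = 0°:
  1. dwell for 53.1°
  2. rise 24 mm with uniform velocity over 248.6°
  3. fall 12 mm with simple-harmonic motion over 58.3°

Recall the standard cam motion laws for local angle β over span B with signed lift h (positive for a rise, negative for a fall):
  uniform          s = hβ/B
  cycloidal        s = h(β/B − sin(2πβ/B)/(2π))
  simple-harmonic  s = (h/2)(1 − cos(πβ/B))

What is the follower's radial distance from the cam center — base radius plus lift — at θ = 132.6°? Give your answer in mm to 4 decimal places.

seg 1 [0°–53.1°] dwell: s stays 0.0000
seg 2 [53.1°–301.7°] uniform, h=24: θ=132.6° here. β=79.5, B=248.6. 24·79.5/248.6 = 7.6750 → s = 7.6750
radial distance = base radius + s = 34 + 7.6750 = 41.6750

41.6750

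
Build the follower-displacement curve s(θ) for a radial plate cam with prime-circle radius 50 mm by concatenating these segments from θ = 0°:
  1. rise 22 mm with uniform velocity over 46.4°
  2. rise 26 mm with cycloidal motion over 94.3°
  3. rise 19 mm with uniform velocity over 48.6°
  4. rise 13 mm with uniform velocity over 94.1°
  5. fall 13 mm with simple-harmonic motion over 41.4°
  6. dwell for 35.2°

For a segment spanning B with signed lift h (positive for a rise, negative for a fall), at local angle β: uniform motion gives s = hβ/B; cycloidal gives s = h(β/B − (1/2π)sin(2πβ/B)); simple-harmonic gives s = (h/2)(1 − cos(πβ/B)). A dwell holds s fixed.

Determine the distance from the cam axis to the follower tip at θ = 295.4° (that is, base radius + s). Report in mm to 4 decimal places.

seg 1 [0°–46.4°] uniform, h=22: full span → s += 22 → s = 22.0000
seg 2 [46.4°–140.7°] cycloidal, h=26: full span → s += 26 → s = 48.0000
seg 3 [140.7°–189.3°] uniform, h=19: full span → s += 19 → s = 67.0000
seg 4 [189.3°–283.4°] uniform, h=13: full span → s += 13 → s = 80.0000
seg 5 [283.4°–324.8°] simple-harmonic, h=-13: θ=295.4° here. β=12, B=41.4. -13/2·(1 − cos(π·0.2899)) = -2.5138 → s = 77.4862
radial distance = base radius + s = 50 + 77.4862 = 127.4862

127.4862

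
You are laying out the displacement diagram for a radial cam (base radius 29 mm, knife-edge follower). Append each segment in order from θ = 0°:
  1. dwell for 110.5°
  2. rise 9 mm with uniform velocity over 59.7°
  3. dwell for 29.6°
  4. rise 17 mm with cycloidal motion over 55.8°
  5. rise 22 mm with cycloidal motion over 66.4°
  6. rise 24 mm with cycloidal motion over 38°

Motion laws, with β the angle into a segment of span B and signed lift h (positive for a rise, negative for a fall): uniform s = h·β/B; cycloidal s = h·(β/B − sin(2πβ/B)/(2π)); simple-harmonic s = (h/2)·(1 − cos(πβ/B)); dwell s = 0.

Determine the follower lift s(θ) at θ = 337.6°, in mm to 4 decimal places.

seg 1 [0°–110.5°] dwell: s stays 0.0000
seg 2 [110.5°–170.2°] uniform, h=9: full span → s += 9 → s = 9.0000
seg 3 [170.2°–199.8°] dwell: s stays 9.0000
seg 4 [199.8°–255.6°] cycloidal, h=17: full span → s += 17 → s = 26.0000
seg 5 [255.6°–322°] cycloidal, h=22: full span → s += 22 → s = 48.0000
seg 6 [322°–360°] cycloidal, h=24: θ=337.6° here. β=15.6, B=38. 24·(0.4105 − sin(2π·0.4105)/(2π)) = 7.8166 → s = 55.8166

55.8166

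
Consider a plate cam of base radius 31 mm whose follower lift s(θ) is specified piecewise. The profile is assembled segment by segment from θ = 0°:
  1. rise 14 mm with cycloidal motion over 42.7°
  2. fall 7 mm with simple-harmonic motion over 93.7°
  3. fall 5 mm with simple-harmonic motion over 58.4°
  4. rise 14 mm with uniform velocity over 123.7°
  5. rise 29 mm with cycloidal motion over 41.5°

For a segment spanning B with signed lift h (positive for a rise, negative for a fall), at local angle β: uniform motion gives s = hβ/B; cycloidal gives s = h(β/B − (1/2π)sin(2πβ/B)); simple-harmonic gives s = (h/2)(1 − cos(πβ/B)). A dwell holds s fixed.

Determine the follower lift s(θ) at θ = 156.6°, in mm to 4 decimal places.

seg 1 [0°–42.7°] cycloidal, h=14: full span → s += 14 → s = 14.0000
seg 2 [42.7°–136.4°] simple-harmonic, h=-7: full span → s += -7 → s = 7.0000
seg 3 [136.4°–194.8°] simple-harmonic, h=-5: θ=156.6° here. β=20.2, B=58.4. -5/2·(1 − cos(π·0.3459)) = -1.3364 → s = 5.6636

5.6636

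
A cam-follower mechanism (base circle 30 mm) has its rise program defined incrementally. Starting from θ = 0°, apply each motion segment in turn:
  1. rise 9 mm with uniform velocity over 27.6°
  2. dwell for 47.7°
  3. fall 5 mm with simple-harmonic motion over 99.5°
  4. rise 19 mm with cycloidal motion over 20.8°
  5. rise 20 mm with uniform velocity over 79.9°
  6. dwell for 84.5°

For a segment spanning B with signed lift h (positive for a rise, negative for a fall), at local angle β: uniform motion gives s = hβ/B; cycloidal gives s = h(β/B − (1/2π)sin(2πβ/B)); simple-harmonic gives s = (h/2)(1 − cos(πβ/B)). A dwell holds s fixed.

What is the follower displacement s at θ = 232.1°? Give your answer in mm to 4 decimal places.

seg 1 [0°–27.6°] uniform, h=9: full span → s += 9 → s = 9.0000
seg 2 [27.6°–75.3°] dwell: s stays 9.0000
seg 3 [75.3°–174.8°] simple-harmonic, h=-5: full span → s += -5 → s = 4.0000
seg 4 [174.8°–195.6°] cycloidal, h=19: full span → s += 19 → s = 23.0000
seg 5 [195.6°–275.5°] uniform, h=20: θ=232.1° here. β=36.5, B=79.9. 20·36.5/79.9 = 9.1364 → s = 32.1364

32.1364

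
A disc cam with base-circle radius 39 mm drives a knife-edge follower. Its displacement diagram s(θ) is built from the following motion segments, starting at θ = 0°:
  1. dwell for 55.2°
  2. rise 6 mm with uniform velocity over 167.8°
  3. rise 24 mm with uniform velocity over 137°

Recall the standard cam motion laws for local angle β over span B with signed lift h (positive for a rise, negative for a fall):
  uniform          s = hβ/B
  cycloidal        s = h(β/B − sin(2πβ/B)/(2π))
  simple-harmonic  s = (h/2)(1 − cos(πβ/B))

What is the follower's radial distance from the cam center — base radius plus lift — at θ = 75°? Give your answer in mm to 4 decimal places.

seg 1 [0°–55.2°] dwell: s stays 0.0000
seg 2 [55.2°–223°] uniform, h=6: θ=75° here. β=19.8, B=167.8. 6·19.8/167.8 = 0.7080 → s = 0.7080
radial distance = base radius + s = 39 + 0.7080 = 39.7080

39.7080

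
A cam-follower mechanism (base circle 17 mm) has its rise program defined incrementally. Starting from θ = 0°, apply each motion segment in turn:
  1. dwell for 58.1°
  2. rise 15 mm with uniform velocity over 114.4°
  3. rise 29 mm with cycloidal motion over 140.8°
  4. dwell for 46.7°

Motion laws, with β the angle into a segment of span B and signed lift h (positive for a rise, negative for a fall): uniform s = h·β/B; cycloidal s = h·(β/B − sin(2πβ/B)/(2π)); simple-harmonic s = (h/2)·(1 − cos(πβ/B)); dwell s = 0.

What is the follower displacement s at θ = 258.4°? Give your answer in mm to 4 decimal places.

seg 1 [0°–58.1°] dwell: s stays 0.0000
seg 2 [58.1°–172.5°] uniform, h=15: full span → s += 15 → s = 15.0000
seg 3 [172.5°–313.3°] cycloidal, h=29: θ=258.4° here. β=85.9, B=140.8. 29·(0.6101 − sin(2π·0.6101)/(2π)) = 20.6364 → s = 35.6364

35.6364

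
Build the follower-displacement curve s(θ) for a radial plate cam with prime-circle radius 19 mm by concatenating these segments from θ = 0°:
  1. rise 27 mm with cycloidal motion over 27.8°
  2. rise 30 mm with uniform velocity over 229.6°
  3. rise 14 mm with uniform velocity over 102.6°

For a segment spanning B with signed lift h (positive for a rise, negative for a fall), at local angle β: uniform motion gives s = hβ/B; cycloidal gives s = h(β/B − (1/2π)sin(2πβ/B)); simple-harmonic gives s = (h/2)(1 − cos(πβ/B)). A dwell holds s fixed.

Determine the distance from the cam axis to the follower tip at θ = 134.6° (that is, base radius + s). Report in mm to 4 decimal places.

seg 1 [0°–27.8°] cycloidal, h=27: full span → s += 27 → s = 27.0000
seg 2 [27.8°–257.4°] uniform, h=30: θ=134.6° here. β=106.8, B=229.6. 30·106.8/229.6 = 13.9547 → s = 40.9547
radial distance = base radius + s = 19 + 40.9547 = 59.9547

59.9547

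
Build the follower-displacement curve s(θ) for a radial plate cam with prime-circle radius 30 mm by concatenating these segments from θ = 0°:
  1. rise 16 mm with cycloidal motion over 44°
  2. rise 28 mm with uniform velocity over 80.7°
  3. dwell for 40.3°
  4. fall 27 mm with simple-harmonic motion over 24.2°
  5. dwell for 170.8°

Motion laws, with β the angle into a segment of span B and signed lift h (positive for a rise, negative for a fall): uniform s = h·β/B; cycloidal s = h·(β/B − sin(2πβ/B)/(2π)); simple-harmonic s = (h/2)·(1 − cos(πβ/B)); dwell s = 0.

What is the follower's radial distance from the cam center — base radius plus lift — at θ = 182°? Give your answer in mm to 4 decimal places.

seg 1 [0°–44°] cycloidal, h=16: full span → s += 16 → s = 16.0000
seg 2 [44°–124.7°] uniform, h=28: full span → s += 28 → s = 44.0000
seg 3 [124.7°–165°] dwell: s stays 44.0000
seg 4 [165°–189.2°] simple-harmonic, h=-27: θ=182° here. β=17, B=24.2. -27/2·(1 − cos(π·0.7025)) = -21.5199 → s = 22.4801
radial distance = base radius + s = 30 + 22.4801 = 52.4801

52.4801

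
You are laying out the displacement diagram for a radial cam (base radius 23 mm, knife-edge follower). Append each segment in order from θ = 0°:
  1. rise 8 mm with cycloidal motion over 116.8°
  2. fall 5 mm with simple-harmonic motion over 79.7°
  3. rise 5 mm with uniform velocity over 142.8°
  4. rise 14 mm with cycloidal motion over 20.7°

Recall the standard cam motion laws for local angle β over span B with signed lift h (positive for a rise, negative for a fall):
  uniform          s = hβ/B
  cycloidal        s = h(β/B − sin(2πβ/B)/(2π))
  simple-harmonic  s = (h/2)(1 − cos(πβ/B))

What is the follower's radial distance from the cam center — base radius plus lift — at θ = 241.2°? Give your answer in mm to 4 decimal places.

seg 1 [0°–116.8°] cycloidal, h=8: full span → s += 8 → s = 8.0000
seg 2 [116.8°–196.5°] simple-harmonic, h=-5: full span → s += -5 → s = 3.0000
seg 3 [196.5°–339.3°] uniform, h=5: θ=241.2° here. β=44.7, B=142.8. 5·44.7/142.8 = 1.5651 → s = 4.5651
radial distance = base radius + s = 23 + 4.5651 = 27.5651

27.5651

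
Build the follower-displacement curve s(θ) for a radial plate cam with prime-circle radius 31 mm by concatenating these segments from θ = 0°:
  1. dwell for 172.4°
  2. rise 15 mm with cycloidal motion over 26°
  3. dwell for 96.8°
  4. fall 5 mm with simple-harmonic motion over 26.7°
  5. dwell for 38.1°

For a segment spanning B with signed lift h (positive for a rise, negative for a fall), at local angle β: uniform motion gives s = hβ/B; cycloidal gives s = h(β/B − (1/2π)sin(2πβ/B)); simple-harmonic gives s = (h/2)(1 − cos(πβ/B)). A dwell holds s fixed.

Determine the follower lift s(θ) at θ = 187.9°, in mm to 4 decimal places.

seg 1 [0°–172.4°] dwell: s stays 0.0000
seg 2 [172.4°–198.4°] cycloidal, h=15: θ=187.9° here. β=15.5, B=26. 15·(0.5962 − sin(2π·0.5962)/(2π)) = 10.2985 → s = 10.2985

10.2985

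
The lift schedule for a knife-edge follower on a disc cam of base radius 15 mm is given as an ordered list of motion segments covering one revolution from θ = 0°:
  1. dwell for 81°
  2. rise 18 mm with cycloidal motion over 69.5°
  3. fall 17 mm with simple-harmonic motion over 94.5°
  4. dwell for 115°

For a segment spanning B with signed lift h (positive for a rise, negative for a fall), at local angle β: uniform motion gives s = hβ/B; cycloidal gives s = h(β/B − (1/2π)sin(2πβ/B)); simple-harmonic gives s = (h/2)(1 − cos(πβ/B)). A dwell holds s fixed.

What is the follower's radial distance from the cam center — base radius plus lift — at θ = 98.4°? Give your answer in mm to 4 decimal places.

seg 1 [0°–81°] dwell: s stays 0.0000
seg 2 [81°–150.5°] cycloidal, h=18: θ=98.4° here. β=17.4, B=69.5. 18·(0.2504 − sin(2π·0.2504)/(2π)) = 1.6417 → s = 1.6417
radial distance = base radius + s = 15 + 1.6417 = 16.6417

16.6417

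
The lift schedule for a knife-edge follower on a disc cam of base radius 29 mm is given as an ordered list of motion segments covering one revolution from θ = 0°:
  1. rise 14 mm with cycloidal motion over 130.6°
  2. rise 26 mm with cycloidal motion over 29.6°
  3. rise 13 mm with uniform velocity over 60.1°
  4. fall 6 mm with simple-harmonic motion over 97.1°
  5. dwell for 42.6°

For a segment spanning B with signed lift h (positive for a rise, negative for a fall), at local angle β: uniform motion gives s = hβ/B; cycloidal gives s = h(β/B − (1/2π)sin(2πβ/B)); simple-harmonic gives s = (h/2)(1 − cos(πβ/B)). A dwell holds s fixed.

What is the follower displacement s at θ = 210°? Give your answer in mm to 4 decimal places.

seg 1 [0°–130.6°] cycloidal, h=14: full span → s += 14 → s = 14.0000
seg 2 [130.6°–160.2°] cycloidal, h=26: full span → s += 26 → s = 40.0000
seg 3 [160.2°–220.3°] uniform, h=13: θ=210° here. β=49.8, B=60.1. 13·49.8/60.1 = 10.7720 → s = 50.7720

50.7720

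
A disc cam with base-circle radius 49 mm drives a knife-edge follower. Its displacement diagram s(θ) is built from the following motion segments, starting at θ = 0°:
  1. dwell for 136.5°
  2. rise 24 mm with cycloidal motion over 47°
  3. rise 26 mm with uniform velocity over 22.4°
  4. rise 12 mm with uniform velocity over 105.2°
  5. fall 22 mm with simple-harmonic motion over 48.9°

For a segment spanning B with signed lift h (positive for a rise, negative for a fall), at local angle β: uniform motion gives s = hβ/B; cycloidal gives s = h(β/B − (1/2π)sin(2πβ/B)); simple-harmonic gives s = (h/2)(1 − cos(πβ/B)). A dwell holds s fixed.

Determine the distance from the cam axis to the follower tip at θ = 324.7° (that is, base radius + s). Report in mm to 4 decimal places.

seg 1 [0°–136.5°] dwell: s stays 0.0000
seg 2 [136.5°–183.5°] cycloidal, h=24: full span → s += 24 → s = 24.0000
seg 3 [183.5°–205.9°] uniform, h=26: full span → s += 26 → s = 50.0000
seg 4 [205.9°–311.1°] uniform, h=12: full span → s += 12 → s = 62.0000
seg 5 [311.1°–360°] simple-harmonic, h=-22: θ=324.7° here. β=13.6, B=48.9. -22/2·(1 − cos(π·0.2781)) = -3.9384 → s = 58.0616
radial distance = base radius + s = 49 + 58.0616 = 107.0616

107.0616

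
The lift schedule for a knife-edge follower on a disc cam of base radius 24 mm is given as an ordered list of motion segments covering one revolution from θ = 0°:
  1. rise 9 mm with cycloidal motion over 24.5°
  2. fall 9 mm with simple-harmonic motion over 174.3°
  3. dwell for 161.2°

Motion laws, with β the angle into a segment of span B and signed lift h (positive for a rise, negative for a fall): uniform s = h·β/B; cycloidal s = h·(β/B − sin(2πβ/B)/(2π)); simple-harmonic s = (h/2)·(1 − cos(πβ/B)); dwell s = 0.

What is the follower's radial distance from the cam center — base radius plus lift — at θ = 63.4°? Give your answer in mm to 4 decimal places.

seg 1 [0°–24.5°] cycloidal, h=9: full span → s += 9 → s = 9.0000
seg 2 [24.5°–198.8°] simple-harmonic, h=-9: θ=63.4° here. β=38.9, B=174.3. -9/2·(1 − cos(π·0.2232)) = -1.0615 → s = 7.9385
radial distance = base radius + s = 24 + 7.9385 = 31.9385

31.9385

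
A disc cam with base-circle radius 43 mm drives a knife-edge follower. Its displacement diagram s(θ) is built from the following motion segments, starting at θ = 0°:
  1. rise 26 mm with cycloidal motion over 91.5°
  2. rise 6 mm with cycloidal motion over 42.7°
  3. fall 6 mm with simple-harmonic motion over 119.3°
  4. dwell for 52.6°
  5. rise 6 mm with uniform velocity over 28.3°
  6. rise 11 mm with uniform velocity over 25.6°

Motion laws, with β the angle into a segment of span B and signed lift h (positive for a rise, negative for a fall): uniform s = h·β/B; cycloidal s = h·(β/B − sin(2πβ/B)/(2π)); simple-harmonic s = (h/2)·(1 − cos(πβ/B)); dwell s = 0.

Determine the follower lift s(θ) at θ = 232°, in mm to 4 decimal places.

seg 1 [0°–91.5°] cycloidal, h=26: full span → s += 26 → s = 26.0000
seg 2 [91.5°–134.2°] cycloidal, h=6: full span → s += 6 → s = 32.0000
seg 3 [134.2°–253.5°] simple-harmonic, h=-6: θ=232° here. β=97.8, B=119.3. -6/2·(1 − cos(π·0.8198)) = -5.5319 → s = 26.4681

26.4681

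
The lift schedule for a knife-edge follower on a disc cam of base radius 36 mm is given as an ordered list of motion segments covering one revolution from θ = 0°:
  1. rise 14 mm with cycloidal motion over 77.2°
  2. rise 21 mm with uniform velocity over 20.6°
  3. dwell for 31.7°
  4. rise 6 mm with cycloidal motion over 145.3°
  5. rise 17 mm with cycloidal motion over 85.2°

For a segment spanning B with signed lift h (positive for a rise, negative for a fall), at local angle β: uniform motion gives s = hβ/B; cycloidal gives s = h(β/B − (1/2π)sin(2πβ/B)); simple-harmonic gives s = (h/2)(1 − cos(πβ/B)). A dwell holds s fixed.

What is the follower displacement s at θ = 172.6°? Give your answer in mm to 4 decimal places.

seg 1 [0°–77.2°] cycloidal, h=14: full span → s += 14 → s = 14.0000
seg 2 [77.2°–97.8°] uniform, h=21: full span → s += 21 → s = 35.0000
seg 3 [97.8°–129.5°] dwell: s stays 35.0000
seg 4 [129.5°–274.8°] cycloidal, h=6: θ=172.6° here. β=43.1, B=145.3. 6·(0.2966 − sin(2π·0.2966)/(2π)) = 0.8655 → s = 35.8655

35.8655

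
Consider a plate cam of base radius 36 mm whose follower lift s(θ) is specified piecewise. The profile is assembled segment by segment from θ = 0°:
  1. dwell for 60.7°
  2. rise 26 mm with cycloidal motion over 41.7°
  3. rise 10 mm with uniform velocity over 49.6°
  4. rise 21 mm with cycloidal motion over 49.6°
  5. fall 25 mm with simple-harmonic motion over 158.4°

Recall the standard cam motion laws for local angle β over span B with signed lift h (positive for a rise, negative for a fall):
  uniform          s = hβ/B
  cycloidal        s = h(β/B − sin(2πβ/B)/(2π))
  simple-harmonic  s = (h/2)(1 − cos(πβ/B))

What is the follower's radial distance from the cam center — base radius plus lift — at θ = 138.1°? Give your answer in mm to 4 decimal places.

seg 1 [0°–60.7°] dwell: s stays 0.0000
seg 2 [60.7°–102.4°] cycloidal, h=26: full span → s += 26 → s = 26.0000
seg 3 [102.4°–152°] uniform, h=10: θ=138.1° here. β=35.7, B=49.6. 10·35.7/49.6 = 7.1976 → s = 33.1976
radial distance = base radius + s = 36 + 33.1976 = 69.1976

69.1976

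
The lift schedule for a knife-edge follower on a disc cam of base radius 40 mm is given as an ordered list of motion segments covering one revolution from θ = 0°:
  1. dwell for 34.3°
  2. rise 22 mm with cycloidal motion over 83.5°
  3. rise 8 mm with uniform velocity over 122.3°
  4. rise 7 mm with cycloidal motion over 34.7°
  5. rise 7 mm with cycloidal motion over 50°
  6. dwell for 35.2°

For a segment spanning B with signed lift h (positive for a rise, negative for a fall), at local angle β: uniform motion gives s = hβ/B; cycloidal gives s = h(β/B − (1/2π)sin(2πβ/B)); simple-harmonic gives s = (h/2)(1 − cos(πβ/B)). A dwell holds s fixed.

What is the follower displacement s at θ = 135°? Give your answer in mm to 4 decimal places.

seg 1 [0°–34.3°] dwell: s stays 0.0000
seg 2 [34.3°–117.8°] cycloidal, h=22: full span → s += 22 → s = 22.0000
seg 3 [117.8°–240.1°] uniform, h=8: θ=135° here. β=17.2, B=122.3. 8·17.2/122.3 = 1.1251 → s = 23.1251

23.1251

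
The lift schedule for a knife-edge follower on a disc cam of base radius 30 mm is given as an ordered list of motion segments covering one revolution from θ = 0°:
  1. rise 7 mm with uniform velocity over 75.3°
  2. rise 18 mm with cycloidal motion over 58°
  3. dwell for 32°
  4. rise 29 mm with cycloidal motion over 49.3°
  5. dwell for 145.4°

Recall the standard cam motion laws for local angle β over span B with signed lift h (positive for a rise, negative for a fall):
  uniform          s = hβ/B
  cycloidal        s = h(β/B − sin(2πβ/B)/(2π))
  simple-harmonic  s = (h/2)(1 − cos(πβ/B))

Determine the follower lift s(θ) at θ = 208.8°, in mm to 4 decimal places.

seg 1 [0°–75.3°] uniform, h=7: full span → s += 7 → s = 7.0000
seg 2 [75.3°–133.3°] cycloidal, h=18: full span → s += 18 → s = 25.0000
seg 3 [133.3°–165.3°] dwell: s stays 25.0000
seg 4 [165.3°–214.6°] cycloidal, h=29: θ=208.8° here. β=43.5, B=49.3. 29·(0.8824 − sin(2π·0.8824)/(2π)) = 28.6977 → s = 53.6977

53.6977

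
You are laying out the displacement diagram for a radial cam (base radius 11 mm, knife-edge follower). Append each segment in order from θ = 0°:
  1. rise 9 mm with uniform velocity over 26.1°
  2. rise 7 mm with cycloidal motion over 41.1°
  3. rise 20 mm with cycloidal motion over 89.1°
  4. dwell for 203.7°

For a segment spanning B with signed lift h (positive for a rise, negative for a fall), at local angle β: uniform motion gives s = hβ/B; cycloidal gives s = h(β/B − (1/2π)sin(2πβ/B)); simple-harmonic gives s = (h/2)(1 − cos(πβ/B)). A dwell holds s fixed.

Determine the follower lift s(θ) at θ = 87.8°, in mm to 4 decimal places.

seg 1 [0°–26.1°] uniform, h=9: full span → s += 9 → s = 9.0000
seg 2 [26.1°–67.2°] cycloidal, h=7: full span → s += 7 → s = 16.0000
seg 3 [67.2°–156.3°] cycloidal, h=20: θ=87.8° here. β=20.6, B=89.1. 20·(0.2312 − sin(2π·0.2312)/(2π)) = 1.4631 → s = 17.4631

17.4631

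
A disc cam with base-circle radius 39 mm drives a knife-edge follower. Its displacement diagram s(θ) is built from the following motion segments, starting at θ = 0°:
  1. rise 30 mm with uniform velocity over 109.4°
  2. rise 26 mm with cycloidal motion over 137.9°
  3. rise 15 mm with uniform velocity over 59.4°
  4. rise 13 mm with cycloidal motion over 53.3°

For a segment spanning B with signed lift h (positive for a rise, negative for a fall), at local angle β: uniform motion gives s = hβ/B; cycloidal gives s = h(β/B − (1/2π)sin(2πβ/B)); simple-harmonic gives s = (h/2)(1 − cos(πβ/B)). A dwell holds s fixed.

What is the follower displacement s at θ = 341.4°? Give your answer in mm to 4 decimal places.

seg 1 [0°–109.4°] uniform, h=30: full span → s += 30 → s = 30.0000
seg 2 [109.4°–247.3°] cycloidal, h=26: full span → s += 26 → s = 56.0000
seg 3 [247.3°–306.7°] uniform, h=15: full span → s += 15 → s = 71.0000
seg 4 [306.7°–360°] cycloidal, h=13: θ=341.4° here. β=34.7, B=53.3. 13·(0.6510 − sin(2π·0.6510)/(2π)) = 10.1451 → s = 81.1451

81.1451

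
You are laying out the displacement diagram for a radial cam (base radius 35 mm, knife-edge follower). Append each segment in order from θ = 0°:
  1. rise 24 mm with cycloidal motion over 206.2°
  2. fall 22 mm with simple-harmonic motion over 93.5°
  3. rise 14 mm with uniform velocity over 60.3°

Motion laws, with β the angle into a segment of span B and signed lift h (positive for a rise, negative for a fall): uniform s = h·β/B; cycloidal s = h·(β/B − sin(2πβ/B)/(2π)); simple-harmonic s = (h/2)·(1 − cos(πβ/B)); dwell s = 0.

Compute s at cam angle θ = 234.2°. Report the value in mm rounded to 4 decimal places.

seg 1 [0°–206.2°] cycloidal, h=24: full span → s += 24 → s = 24.0000
seg 2 [206.2°–299.7°] simple-harmonic, h=-22: θ=234.2° here. β=28, B=93.5. -22/2·(1 − cos(π·0.2995)) = -4.5194 → s = 19.4806

19.4806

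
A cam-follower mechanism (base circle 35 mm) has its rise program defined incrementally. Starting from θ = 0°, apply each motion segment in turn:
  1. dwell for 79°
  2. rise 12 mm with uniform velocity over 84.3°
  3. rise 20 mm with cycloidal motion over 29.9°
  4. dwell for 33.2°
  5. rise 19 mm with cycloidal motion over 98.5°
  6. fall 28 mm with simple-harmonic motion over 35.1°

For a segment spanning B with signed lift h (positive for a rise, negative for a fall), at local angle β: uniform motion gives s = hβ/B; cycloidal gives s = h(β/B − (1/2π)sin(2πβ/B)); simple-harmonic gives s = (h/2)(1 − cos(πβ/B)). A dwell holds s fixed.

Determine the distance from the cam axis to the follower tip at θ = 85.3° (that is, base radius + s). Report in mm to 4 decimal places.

seg 1 [0°–79°] dwell: s stays 0.0000
seg 2 [79°–163.3°] uniform, h=12: θ=85.3° here. β=6.3, B=84.3. 12·6.3/84.3 = 0.8968 → s = 0.8968
radial distance = base radius + s = 35 + 0.8968 = 35.8968

35.8968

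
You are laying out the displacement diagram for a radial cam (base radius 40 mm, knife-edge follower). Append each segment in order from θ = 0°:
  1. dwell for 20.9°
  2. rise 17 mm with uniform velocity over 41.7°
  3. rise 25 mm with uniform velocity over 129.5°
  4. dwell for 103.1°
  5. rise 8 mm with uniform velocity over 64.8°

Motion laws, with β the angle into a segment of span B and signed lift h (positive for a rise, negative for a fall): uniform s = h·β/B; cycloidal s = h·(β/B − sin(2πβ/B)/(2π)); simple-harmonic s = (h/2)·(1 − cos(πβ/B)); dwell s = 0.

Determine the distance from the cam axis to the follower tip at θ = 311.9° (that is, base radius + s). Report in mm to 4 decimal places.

seg 1 [0°–20.9°] dwell: s stays 0.0000
seg 2 [20.9°–62.6°] uniform, h=17: full span → s += 17 → s = 17.0000
seg 3 [62.6°–192.1°] uniform, h=25: full span → s += 25 → s = 42.0000
seg 4 [192.1°–295.2°] dwell: s stays 42.0000
seg 5 [295.2°–360°] uniform, h=8: θ=311.9° here. β=16.7, B=64.8. 8·16.7/64.8 = 2.0617 → s = 44.0617
radial distance = base radius + s = 40 + 44.0617 = 84.0617

84.0617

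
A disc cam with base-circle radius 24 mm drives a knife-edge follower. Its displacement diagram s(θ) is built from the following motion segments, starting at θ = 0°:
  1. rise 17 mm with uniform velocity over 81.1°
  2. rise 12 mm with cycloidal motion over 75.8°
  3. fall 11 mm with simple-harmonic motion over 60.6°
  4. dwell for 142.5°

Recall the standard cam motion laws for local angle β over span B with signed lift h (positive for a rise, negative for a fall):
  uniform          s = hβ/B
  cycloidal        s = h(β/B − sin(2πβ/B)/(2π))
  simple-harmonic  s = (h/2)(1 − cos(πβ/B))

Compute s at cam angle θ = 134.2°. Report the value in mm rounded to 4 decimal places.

seg 1 [0°–81.1°] uniform, h=17: full span → s += 17 → s = 17.0000
seg 2 [81.1°–156.9°] cycloidal, h=12: θ=134.2° here. β=53.1, B=75.8. 12·(0.7005 − sin(2π·0.7005)/(2π)) = 10.2247 → s = 27.2247

27.2247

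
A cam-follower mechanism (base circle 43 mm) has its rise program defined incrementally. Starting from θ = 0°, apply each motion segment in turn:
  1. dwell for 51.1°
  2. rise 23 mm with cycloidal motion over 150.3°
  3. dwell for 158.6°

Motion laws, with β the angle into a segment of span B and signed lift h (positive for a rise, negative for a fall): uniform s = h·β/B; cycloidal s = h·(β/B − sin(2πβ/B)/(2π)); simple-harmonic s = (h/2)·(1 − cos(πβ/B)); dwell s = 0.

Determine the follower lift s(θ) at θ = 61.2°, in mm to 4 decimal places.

seg 1 [0°–51.1°] dwell: s stays 0.0000
seg 2 [51.1°–201.4°] cycloidal, h=23: θ=61.2° here. β=10.1, B=150.3. 23·(0.0672 − sin(2π·0.0672)/(2π)) = 0.0455 → s = 0.0455

0.0455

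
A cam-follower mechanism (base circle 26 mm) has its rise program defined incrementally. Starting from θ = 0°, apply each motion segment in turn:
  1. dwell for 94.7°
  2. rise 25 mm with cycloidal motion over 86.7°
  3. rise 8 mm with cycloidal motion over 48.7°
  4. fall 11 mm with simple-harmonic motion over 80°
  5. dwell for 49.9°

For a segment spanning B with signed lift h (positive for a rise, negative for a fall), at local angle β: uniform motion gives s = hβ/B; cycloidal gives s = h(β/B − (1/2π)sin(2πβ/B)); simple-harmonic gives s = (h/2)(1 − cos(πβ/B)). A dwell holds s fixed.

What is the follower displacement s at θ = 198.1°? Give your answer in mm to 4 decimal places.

seg 1 [0°–94.7°] dwell: s stays 0.0000
seg 2 [94.7°–181.4°] cycloidal, h=25: full span → s += 25 → s = 25.0000
seg 3 [181.4°–230.1°] cycloidal, h=8: θ=198.1° here. β=16.7, B=48.7. 8·(0.3429 − sin(2π·0.3429)/(2π)) = 1.6810 → s = 26.6810

26.6810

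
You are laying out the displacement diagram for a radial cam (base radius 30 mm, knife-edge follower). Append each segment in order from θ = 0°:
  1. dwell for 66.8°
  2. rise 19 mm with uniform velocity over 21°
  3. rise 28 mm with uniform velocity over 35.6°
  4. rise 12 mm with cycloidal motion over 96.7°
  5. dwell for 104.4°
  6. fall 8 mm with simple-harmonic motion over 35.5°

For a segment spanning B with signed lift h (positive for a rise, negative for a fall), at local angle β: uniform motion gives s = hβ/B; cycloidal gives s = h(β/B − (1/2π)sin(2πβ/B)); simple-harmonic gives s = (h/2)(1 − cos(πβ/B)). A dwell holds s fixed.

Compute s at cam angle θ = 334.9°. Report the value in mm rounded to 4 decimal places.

seg 1 [0°–66.8°] dwell: s stays 0.0000
seg 2 [66.8°–87.8°] uniform, h=19: full span → s += 19 → s = 19.0000
seg 3 [87.8°–123.4°] uniform, h=28: full span → s += 28 → s = 47.0000
seg 4 [123.4°–220.1°] cycloidal, h=12: full span → s += 12 → s = 59.0000
seg 5 [220.1°–324.5°] dwell: s stays 59.0000
seg 6 [324.5°–360°] simple-harmonic, h=-8: θ=334.9° here. β=10.4, B=35.5. -8/2·(1 − cos(π·0.2930)) = -1.5778 → s = 57.4222

57.4222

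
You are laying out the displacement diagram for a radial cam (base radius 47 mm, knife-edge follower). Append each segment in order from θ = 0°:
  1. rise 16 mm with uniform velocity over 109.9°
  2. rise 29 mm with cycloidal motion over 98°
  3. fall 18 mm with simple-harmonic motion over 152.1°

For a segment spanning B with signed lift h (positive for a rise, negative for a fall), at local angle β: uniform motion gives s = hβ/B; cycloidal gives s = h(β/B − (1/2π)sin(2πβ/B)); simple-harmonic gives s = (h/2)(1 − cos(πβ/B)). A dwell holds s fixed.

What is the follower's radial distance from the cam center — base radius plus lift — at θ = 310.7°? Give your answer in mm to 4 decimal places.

seg 1 [0°–109.9°] uniform, h=16: full span → s += 16 → s = 16.0000
seg 2 [109.9°–207.9°] cycloidal, h=29: full span → s += 29 → s = 45.0000
seg 3 [207.9°–360°] simple-harmonic, h=-18: θ=310.7° here. β=102.8, B=152.1. -18/2·(1 − cos(π·0.6759)) = -13.7235 → s = 31.2765
radial distance = base radius + s = 47 + 31.2765 = 78.2765

78.2765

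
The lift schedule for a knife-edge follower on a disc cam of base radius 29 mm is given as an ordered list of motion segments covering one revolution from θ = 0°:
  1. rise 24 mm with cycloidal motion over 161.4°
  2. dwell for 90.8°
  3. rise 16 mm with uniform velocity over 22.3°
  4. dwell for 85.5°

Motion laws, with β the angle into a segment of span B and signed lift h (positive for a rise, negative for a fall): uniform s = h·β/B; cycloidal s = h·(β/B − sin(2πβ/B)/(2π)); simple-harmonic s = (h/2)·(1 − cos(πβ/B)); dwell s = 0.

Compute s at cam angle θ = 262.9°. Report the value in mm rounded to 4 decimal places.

seg 1 [0°–161.4°] cycloidal, h=24: full span → s += 24 → s = 24.0000
seg 2 [161.4°–252.2°] dwell: s stays 24.0000
seg 3 [252.2°–274.5°] uniform, h=16: θ=262.9° here. β=10.7, B=22.3. 16·10.7/22.3 = 7.6771 → s = 31.6771

31.6771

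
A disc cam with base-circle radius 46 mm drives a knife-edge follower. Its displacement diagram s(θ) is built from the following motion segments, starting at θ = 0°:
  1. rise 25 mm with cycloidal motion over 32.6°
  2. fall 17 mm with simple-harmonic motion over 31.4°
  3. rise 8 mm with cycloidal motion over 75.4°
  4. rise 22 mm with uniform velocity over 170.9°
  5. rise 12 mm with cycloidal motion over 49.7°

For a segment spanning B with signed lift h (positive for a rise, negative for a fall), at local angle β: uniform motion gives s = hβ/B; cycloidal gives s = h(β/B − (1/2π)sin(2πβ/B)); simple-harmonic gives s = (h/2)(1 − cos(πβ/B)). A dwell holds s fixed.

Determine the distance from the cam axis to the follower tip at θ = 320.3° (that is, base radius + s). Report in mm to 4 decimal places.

seg 1 [0°–32.6°] cycloidal, h=25: full span → s += 25 → s = 25.0000
seg 2 [32.6°–64°] simple-harmonic, h=-17: full span → s += -17 → s = 8.0000
seg 3 [64°–139.4°] cycloidal, h=8: full span → s += 8 → s = 16.0000
seg 4 [139.4°–310.3°] uniform, h=22: full span → s += 22 → s = 38.0000
seg 5 [310.3°–360°] cycloidal, h=12: θ=320.3° here. β=10, B=49.7. 12·(0.2012 − sin(2π·0.2012)/(2π)) = 0.5937 → s = 38.5937
radial distance = base radius + s = 46 + 38.5937 = 84.5937

84.5937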